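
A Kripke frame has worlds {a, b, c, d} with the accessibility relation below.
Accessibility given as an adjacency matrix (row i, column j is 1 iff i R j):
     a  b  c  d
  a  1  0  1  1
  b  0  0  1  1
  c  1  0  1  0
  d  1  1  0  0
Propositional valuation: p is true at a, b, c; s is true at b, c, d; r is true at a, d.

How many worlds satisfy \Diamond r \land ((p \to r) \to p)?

3

Let φ = \Diamond r \land ((p \to r) \to p). Evaluate φ at each world:
  a (successors {a, c, d}): φ is true.
  b (successors {c, d}): φ is true.
  c (successors {a, c}): φ is true.
  d (successors {a, b}): φ is false.
For instance, at b:
  At b: \Diamond r is true, (p \to r) \to p is true, so \Diamond r \land ((p \to r) \to p) is true.
    At b: \Diamond r requires r at some successor in {c, d}.
      r holds at d, so \Diamond r is true at b.
Satisfying worlds: {a, b, c}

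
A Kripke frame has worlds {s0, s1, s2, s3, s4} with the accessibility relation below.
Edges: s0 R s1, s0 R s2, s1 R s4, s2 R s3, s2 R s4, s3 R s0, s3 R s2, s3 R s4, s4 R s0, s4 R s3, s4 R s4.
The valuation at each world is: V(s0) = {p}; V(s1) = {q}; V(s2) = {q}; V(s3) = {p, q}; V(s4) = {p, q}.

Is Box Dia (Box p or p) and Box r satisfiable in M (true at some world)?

No

Recall that Box ψ holds at a world iff ψ holds at every accessible world, and Dia ψ holds iff ψ holds at some accessible world.
Let φ = Box Dia (Box p or p) and Box r. Evaluate φ at each world:
  s0 (successors {s1, s2}): φ is false.
  s1 (successors {s4}): φ is false.
  s2 (successors {s3, s4}): φ is false.
  s3 (successors {s0, s2, s4}): φ is false.
  s4 (successors {s0, s3, s4}): φ is false.
For instance, at s3:
  At s3: Box Dia (Box p or p) is true, Box r is false, so Box Dia (Box p or p) and Box r is false.
    At s3: Box Dia (Box p or p) requires Dia (Box p or p) at every successor {s0, s2, s4}.
      At s0: Dia (Box p or p) is true.
      At s2: Dia (Box p or p) is true.
      At s4: Dia (Box p or p) is true.
    So Box Dia (Box p or p) is true at s3.
    At s3: Box r requires r at every successor {s0, s2, s4}.
      r fails at s0, so Box r is false at s3.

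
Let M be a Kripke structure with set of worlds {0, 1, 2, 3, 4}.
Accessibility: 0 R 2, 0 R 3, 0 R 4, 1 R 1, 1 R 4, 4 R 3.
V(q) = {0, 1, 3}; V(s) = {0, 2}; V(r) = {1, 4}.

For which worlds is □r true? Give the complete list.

Let φ = □r. Evaluate φ at each world:
  0 (successors {2, 3, 4}): φ is false.
  1 (successors {1, 4}): φ is true.
  2 (successors ∅): φ is true.
  3 (successors ∅): φ is true.
  4 (successors {3}): φ is false.
For instance, at 0:
  At 0: □r requires r at every successor {2, 3, 4}.
    r fails at 2, so □r is false at 0.
Satisfying worlds: {1, 2, 3}

1, 2, 3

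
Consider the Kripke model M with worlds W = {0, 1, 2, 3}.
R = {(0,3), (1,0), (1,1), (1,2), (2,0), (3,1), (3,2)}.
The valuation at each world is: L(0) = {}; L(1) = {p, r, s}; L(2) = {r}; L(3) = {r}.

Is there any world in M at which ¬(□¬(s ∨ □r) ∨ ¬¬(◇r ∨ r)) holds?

Let φ = ¬(□¬(s ∨ □r) ∨ ¬¬(◇r ∨ r)). Evaluate φ at each world:
  0 (successors {3}): φ is false.
  1 (successors {0, 1, 2}): φ is false.
  2 (successors {0}): φ is false.
  3 (successors {1, 2}): φ is false.
For instance, at 3:
  At 3: □¬(s ∨ □r) ∨ ¬¬(◇r ∨ r) is true, so ¬(□¬(s ∨ □r) ∨ ¬¬(◇r ∨ r)) is false.
    At 3: □¬(s ∨ □r) is false, ¬¬(◇r ∨ r) is true, so □¬(s ∨ □r) ∨ ¬¬(◇r ∨ r) is true.
      At 3: □¬(s ∨ □r) requires ¬(s ∨ □r) at every successor {1, 2}.
        ¬(s ∨ □r) fails at 1, so □¬(s ∨ □r) is false at 3.
      At 3: ¬(◇r ∨ r) is false, so ¬¬(◇r ∨ r) is true.

No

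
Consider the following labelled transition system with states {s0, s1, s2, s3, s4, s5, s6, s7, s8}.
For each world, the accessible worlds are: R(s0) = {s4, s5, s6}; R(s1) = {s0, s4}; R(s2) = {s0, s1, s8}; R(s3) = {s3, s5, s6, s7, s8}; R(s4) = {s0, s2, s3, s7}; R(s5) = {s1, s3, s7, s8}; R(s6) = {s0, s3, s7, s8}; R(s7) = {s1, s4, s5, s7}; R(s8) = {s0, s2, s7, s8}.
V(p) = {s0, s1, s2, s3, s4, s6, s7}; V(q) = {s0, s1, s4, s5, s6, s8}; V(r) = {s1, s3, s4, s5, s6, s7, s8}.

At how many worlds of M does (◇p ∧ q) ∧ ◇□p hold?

3

Let φ = (◇p ∧ q) ∧ ◇□p. Evaluate φ at each world:
  s0 (successors {s4, s5, s6}): φ is true.
  s1 (successors {s0, s4}): φ is true.
  s2 (successors {s0, s1, s8}): φ is false.
  s3 (successors {s3, s5, s6, s7, s8}): φ is false.
  s4 (successors {s0, s2, s3, s7}): φ is false.
  s5 (successors {s1, s3, s7, s8}): φ is true.
  s6 (successors {s0, s3, s7, s8}): φ is false.
  s7 (successors {s1, s4, s5, s7}): φ is false.
  s8 (successors {s0, s2, s7, s8}): φ is false.
For instance, at s4:
  At s4: ◇p ∧ q is true, ◇□p is false, so (◇p ∧ q) ∧ ◇□p is false.
    At s4: ◇p is true, q is true, so ◇p ∧ q is true.
      At s4: ◇p requires p at some successor in {s0, s2, s3, s7}.
        p holds at s0, so ◇p is true at s4.
    At s4: ◇□p requires □p at some successor in {s0, s2, s3, s7}.
      At s0: □p is false.
      At s2: □p is false.
      At s3: □p is false.
      At s7: □p is false.
    So ◇□p is false at s4.
Satisfying worlds: {s0, s1, s5}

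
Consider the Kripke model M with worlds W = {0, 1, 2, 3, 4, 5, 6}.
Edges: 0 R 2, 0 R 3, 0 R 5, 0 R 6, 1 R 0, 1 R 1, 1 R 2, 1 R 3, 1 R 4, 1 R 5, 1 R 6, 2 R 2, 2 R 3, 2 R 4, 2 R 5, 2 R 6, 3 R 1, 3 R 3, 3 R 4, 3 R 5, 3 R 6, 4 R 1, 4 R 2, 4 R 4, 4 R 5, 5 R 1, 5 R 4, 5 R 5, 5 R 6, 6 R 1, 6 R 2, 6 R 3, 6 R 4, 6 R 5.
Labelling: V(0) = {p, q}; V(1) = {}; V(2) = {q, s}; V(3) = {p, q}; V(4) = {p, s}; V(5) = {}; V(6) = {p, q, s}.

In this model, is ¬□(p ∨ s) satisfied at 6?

Yes

Recall that □ψ holds at a world iff ψ holds at every accessible world, and ◇ψ holds iff ψ holds at some accessible world.
At 6: □(p ∨ s) is false, so ¬□(p ∨ s) is true.
  At 6: □(p ∨ s) requires p ∨ s at every successor {1, 2, 3, 4, 5}.
    p ∨ s fails at 1, so □(p ∨ s) is false at 6.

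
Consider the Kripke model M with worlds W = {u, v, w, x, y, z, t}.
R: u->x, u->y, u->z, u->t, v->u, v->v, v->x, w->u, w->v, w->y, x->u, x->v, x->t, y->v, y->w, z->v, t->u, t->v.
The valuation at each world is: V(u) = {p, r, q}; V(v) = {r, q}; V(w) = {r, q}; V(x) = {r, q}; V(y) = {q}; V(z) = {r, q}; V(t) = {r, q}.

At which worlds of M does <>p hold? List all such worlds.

Let φ = <>p. Evaluate φ at each world:
  u (successors {x, y, z, t}): φ is false.
  v (successors {u, v, x}): φ is true.
  w (successors {u, v, y}): φ is true.
  x (successors {u, v, t}): φ is true.
  y (successors {v, w}): φ is false.
  z (successors {v}): φ is false.
  t (successors {u, v}): φ is true.
For instance, at w:
  At w: <>p requires p at some successor in {u, v, y}.
    p holds at u, so <>p is true at w.
Satisfying worlds: {v, w, x, t}

v, w, x, t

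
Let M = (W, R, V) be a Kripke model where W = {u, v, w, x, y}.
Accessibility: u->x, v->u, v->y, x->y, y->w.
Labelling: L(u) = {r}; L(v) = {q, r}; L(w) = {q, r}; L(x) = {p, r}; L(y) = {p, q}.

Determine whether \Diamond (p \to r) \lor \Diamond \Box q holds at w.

At w: \Diamond (p \to r) is false, \Diamond \Box q is false, so \Diamond (p \to r) \lor \Diamond \Box q is false.
  At w: no accessible worlds, so \Diamond (p \to r) is false.
  At w: no accessible worlds, so \Diamond \Box q is false.

No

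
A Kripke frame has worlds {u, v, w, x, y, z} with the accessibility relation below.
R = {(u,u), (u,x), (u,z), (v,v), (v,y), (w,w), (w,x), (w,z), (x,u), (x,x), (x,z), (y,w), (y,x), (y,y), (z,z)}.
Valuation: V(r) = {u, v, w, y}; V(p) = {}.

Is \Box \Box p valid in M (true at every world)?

No

Let φ = \Box \Box p. Evaluate φ at each world:
  u (successors {u, x, z}): φ is false.
  v (successors {v, y}): φ is false.
  w (successors {w, x, z}): φ is false.
  x (successors {u, x, z}): φ is false.
  y (successors {w, x, y}): φ is false.
  z (successors {z}): φ is false.
Detail at u (counterexample):
  At u: \Box \Box p requires \Box p at every successor {u, x, z}.
    \Box p fails at u, so \Box \Box p is false at u.
      At u: \Box p requires p at every successor {u, x, z}.
        p fails at u, so \Box p is false at u.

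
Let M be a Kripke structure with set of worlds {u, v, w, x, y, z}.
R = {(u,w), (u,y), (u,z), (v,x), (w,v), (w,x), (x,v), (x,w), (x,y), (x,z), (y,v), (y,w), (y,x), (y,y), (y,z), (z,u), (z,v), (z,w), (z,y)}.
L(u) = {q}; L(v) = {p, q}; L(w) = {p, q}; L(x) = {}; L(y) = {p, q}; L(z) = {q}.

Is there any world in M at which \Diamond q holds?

Recall that \Diamond ψ holds at a world iff ψ holds at some accessible world.
Let φ = \Diamond q. Evaluate φ at each world:
  u (successors {w, y, z}): φ is true.
  v (successors {x}): φ is false.
  w (successors {v, x}): φ is true.
  x (successors {v, w, y, z}): φ is true.
  y (successors {v, w, x, y, z}): φ is true.
  z (successors {u, v, w, y}): φ is true.
Detail at u (witness):
  At u: \Diamond q requires q at some successor in {w, y, z}.
    q holds at w, so \Diamond q is true at u.

Yes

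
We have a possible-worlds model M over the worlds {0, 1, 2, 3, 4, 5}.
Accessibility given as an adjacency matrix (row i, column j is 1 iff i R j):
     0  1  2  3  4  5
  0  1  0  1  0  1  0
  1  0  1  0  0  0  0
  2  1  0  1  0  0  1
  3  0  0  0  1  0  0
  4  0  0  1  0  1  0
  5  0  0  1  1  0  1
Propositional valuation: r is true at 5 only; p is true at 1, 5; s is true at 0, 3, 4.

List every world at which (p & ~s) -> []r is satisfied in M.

Recall that []ψ holds at a world iff ψ holds at every accessible world, and <>ψ holds iff ψ holds at some accessible world.
Let φ = (p & ~s) -> []r. Evaluate φ at each world:
  0 (successors {0, 2, 4}): φ is true.
  1 (successors {1}): φ is false.
  2 (successors {0, 2, 5}): φ is true.
  3 (successors {3}): φ is true.
  4 (successors {2, 4}): φ is true.
  5 (successors {2, 3, 5}): φ is false.
For instance, at 2:
  At 2: p & ~s is false, []r is false, so (p & ~s) -> []r is true.
    At 2: []r requires r at every successor {0, 2, 5}.
      r fails at 0, so []r is false at 2.
Satisfying worlds: {0, 2, 3, 4}

0, 2, 3, 4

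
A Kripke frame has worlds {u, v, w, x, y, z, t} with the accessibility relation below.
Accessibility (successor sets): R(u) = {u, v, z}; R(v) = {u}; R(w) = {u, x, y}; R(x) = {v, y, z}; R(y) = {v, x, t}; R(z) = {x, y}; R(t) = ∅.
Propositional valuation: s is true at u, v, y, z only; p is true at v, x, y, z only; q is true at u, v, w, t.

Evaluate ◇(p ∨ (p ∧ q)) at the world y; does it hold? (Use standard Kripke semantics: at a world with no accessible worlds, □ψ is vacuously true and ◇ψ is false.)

Recall that ◇ψ holds at a world iff ψ holds at some accessible world.
At y: ◇(p ∨ (p ∧ q)) requires p ∨ (p ∧ q) at some successor in {v, x, t}.
  p ∨ (p ∧ q) holds at v, so ◇(p ∨ (p ∧ q)) is true at y.

Yes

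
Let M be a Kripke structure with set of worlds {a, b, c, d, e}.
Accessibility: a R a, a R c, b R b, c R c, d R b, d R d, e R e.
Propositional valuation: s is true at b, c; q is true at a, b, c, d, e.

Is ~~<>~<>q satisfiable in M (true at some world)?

No

Recall that <>ψ holds at a world iff ψ holds at some accessible world.
Let φ = ~~<>~<>q. Evaluate φ at each world:
  a (successors {a, c}): φ is false.
  b (successors {b}): φ is false.
  c (successors {c}): φ is false.
  d (successors {b, d}): φ is false.
  e (successors {e}): φ is false.
For instance, at d:
  At d: ~<>~<>q is true, so ~~<>~<>q is false.
    At d: <>~<>q is false, so ~<>~<>q is true.
      At d: <>~<>q requires ~<>q at some successor in {b, d}.
        At b: ~<>q is false.
        At d: ~<>q is false.
      So <>~<>q is false at d.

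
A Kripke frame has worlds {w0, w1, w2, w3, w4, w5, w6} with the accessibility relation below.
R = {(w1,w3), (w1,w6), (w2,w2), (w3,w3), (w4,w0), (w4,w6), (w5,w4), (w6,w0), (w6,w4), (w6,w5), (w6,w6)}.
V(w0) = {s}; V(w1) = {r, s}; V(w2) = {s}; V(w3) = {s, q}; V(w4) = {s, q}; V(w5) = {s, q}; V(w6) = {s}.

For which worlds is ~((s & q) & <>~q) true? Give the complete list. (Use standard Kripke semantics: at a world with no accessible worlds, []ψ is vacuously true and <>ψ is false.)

Recall that <>ψ holds at a world iff ψ holds at some accessible world.
Let φ = ~((s & q) & <>~q). Evaluate φ at each world:
  w0 (successors ∅): φ is true.
  w1 (successors {w3, w6}): φ is true.
  w2 (successors {w2}): φ is true.
  w3 (successors {w3}): φ is true.
  w4 (successors {w0, w6}): φ is false.
  w5 (successors {w4}): φ is true.
  w6 (successors {w0, w4, w5, w6}): φ is true.
For instance, at w6:
  At w6: (s & q) & <>~q is false, so ~((s & q) & <>~q) is true.
    At w6: s & q is false, <>~q is true, so (s & q) & <>~q is false.
      At w6: <>~q requires ~q at some successor in {w0, w4, w5, w6}.
        ~q holds at w0, so <>~q is true at w6.
Satisfying worlds: {w0, w1, w2, w3, w5, w6}

w0, w1, w2, w3, w5, w6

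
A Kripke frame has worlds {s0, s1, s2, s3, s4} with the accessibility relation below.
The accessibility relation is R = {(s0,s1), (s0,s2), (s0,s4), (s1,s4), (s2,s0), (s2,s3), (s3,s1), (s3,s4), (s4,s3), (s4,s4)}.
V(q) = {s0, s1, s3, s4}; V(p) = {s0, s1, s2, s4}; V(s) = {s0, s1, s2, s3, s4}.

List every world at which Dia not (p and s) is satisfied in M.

s2, s4

Let φ = Dia not (p and s). Evaluate φ at each world:
  s0 (successors {s1, s2, s4}): φ is false.
  s1 (successors {s4}): φ is false.
  s2 (successors {s0, s3}): φ is true.
  s3 (successors {s1, s4}): φ is false.
  s4 (successors {s3, s4}): φ is true.
For instance, at s1:
  At s1: Dia not (p and s) requires not (p and s) at some successor in {s4}.
    At s4: not (p and s) is false.
  So Dia not (p and s) is false at s1.
Satisfying worlds: {s2, s4}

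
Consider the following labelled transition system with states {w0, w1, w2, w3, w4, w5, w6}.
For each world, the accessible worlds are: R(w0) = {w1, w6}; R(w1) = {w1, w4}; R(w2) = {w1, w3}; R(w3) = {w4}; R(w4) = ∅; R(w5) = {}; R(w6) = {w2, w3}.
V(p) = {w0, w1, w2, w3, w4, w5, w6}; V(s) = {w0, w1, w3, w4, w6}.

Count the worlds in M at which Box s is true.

Recall that Box ψ holds at a world iff ψ holds at every accessible world, and Dia ψ holds iff ψ holds at some accessible world.
Let φ = Box s. Evaluate φ at each world:
  w0 (successors {w1, w6}): φ is true.
  w1 (successors {w1, w4}): φ is true.
  w2 (successors {w1, w3}): φ is true.
  w3 (successors {w4}): φ is true.
  w4 (successors ∅): φ is true.
  w5 (successors ∅): φ is true.
  w6 (successors {w2, w3}): φ is false.
For instance, at w2:
  At w2: Box s requires s at every successor {w1, w3}.
    At w1: s is true.
    At w3: s is true.
  So Box s is true at w2.
Satisfying worlds: {w0, w1, w2, w3, w4, w5}

6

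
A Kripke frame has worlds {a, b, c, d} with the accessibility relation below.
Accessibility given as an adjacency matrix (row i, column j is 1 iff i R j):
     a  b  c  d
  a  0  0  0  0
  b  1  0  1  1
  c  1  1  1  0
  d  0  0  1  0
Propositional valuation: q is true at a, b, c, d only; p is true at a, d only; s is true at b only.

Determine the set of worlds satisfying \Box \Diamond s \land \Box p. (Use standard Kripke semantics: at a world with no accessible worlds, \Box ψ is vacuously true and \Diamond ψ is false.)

a

Let φ = \Box \Diamond s \land \Box p. Evaluate φ at each world:
  a (successors ∅): φ is true.
  b (successors {a, c, d}): φ is false.
  c (successors {a, b, c}): φ is false.
  d (successors {c}): φ is false.
For instance, at d:
  At d: \Box \Diamond s is true, \Box p is false, so \Box \Diamond s \land \Box p is false.
    At d: \Box \Diamond s requires \Diamond s at every successor {c}.
      At c: \Diamond s is true.
    So \Box \Diamond s is true at d.
    At d: \Box p requires p at every successor {c}.
      p fails at c, so \Box p is false at d.
Satisfying worlds: {a}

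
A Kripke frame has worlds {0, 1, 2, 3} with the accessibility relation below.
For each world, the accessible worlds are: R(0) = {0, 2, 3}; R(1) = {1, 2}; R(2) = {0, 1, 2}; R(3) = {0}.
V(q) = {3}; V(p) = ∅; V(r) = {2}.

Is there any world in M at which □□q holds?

Let φ = □□q. Evaluate φ at each world:
  0 (successors {0, 2, 3}): φ is false.
  1 (successors {1, 2}): φ is false.
  2 (successors {0, 1, 2}): φ is false.
  3 (successors {0}): φ is false.
For instance, at 3:
  At 3: □□q requires □q at every successor {0}.
    □q fails at 0, so □□q is false at 3.
      At 0: □q requires q at every successor {0, 2, 3}.
        q fails at 0, so □q is false at 0.

No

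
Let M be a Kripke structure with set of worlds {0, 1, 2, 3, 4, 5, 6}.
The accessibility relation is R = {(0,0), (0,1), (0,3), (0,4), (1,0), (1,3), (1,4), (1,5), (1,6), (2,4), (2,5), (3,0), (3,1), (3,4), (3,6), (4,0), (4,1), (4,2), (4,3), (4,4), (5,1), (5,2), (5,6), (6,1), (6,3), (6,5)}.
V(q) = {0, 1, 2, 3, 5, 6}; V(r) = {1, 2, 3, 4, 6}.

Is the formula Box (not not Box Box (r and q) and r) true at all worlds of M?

Recall that Box ψ holds at a world iff ψ holds at every accessible world, and Dia ψ holds iff ψ holds at some accessible world.
Let φ = Box (not not Box Box (r and q) and r). Evaluate φ at each world:
  0 (successors {0, 1, 3, 4}): φ is false.
  1 (successors {0, 3, 4, 5, 6}): φ is false.
  2 (successors {4, 5}): φ is false.
  3 (successors {0, 1, 4, 6}): φ is false.
  4 (successors {0, 1, 2, 3, 4}): φ is false.
  5 (successors {1, 2, 6}): φ is false.
  6 (successors {1, 3, 5}): φ is false.
Detail at 0 (counterexample):
  At 0: Box (not not Box Box (r and q) and r) requires not not Box Box (r and q) and r at every successor {0, 1, 3, 4}.
    not not Box Box (r and q) and r fails at 0, so Box (not not Box Box (r and q) and r) is false at 0.
      At 0: not not Box Box (r and q) is false, r is false, so not not Box Box (r and q) and r is false.

No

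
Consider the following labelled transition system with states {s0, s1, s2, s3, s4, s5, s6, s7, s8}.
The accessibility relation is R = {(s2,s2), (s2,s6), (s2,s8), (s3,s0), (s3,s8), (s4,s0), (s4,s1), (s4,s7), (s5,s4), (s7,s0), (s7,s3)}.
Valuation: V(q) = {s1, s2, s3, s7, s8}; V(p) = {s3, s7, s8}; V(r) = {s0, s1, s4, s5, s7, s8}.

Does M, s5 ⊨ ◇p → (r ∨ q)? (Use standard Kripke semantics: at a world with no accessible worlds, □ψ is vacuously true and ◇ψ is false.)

Yes

Recall that ◇ψ holds at a world iff ψ holds at some accessible world.
At s5: ◇p is false, r ∨ q is true, so ◇p → (r ∨ q) is true.
  At s5: ◇p requires p at some successor in {s4}.
    At s4: p is false.
  So ◇p is false at s5.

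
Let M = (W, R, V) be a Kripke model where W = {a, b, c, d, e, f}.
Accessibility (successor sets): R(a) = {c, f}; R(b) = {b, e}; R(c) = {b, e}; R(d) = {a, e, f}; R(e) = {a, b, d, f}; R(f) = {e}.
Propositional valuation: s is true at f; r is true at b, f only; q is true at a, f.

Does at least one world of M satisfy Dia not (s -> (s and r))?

No

Let φ = Dia not (s -> (s and r)). Evaluate φ at each world:
  a (successors {c, f}): φ is false.
  b (successors {b, e}): φ is false.
  c (successors {b, e}): φ is false.
  d (successors {a, e, f}): φ is false.
  e (successors {a, b, d, f}): φ is false.
  f (successors {e}): φ is false.
For instance, at f:
  At f: Dia not (s -> (s and r)) requires not (s -> (s and r)) at some successor in {e}.
    At e: not (s -> (s and r)) is false.
  So Dia not (s -> (s and r)) is false at f.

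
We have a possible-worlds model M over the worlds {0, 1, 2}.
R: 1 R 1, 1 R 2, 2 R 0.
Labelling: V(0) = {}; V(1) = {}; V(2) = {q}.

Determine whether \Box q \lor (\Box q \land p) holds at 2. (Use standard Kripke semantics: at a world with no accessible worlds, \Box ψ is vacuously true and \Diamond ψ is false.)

At 2: \Box q is false, \Box q \land p is false, so \Box q \lor (\Box q \land p) is false.
  At 2: \Box q requires q at every successor {0}.
    q fails at 0, so \Box q is false at 2.
  At 2: \Box q is false, p is false, so \Box q \land p is false.
    At 2: \Box q requires q at every successor {0}.
      q fails at 0, so \Box q is false at 2.

No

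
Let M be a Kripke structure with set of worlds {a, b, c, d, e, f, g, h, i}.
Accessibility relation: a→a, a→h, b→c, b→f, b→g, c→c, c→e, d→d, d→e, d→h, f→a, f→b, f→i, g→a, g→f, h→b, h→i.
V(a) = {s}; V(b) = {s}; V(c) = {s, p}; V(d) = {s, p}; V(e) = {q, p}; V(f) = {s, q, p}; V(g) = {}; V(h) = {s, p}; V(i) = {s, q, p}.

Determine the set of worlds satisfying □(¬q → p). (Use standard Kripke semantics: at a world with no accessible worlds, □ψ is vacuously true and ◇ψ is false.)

c, d, e, i

Let φ = □(¬q → p). Evaluate φ at each world:
  a (successors {a, h}): φ is false.
  b (successors {c, f, g}): φ is false.
  c (successors {c, e}): φ is true.
  d (successors {d, e, h}): φ is true.
  e (successors ∅): φ is true.
  f (successors {a, b, i}): φ is false.
  g (successors {a, f}): φ is false.
  h (successors {b, i}): φ is false.
  i (successors ∅): φ is true.
For instance, at d:
  At d: □(¬q → p) requires ¬q → p at every successor {d, e, h}.
    At d: ¬q → p is true.
    At e: ¬q → p is true.
    At h: ¬q → p is true.
  So □(¬q → p) is true at d.
Satisfying worlds: {c, d, e, i}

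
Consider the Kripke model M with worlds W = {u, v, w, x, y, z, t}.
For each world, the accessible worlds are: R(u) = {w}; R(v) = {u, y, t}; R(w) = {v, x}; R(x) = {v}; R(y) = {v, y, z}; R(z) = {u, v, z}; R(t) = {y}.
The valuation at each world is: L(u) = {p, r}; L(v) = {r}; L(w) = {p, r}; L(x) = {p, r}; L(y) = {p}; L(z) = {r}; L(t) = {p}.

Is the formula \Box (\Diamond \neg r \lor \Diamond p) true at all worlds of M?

Recall that \Box ψ holds at a world iff ψ holds at every accessible world, and \Diamond ψ holds iff ψ holds at some accessible world.
Let φ = \Box (\Diamond \neg r \lor \Diamond p). Evaluate φ at each world:
  u (successors {w}): φ is true.
  v (successors {u, y, t}): φ is true.
  w (successors {v, x}): φ is false.
  x (successors {v}): φ is true.
  y (successors {v, y, z}): φ is true.
  z (successors {u, v, z}): φ is true.
  t (successors {y}): φ is true.
Detail at w (counterexample):
  At w: \Box (\Diamond \neg r \lor \Diamond p) requires \Diamond \neg r \lor \Diamond p at every successor {v, x}.
    \Diamond \neg r \lor \Diamond p fails at x, so \Box (\Diamond \neg r \lor \Diamond p) is false at w.
      At x: \Diamond \neg r is false, \Diamond p is false, so \Diamond \neg r \lor \Diamond p is false.

No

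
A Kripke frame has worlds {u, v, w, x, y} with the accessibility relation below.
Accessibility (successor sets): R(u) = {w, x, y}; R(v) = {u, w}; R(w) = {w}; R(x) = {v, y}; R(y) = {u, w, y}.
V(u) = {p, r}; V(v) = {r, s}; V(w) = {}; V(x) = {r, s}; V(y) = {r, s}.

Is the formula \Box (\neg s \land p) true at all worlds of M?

Let φ = \Box (\neg s \land p). Evaluate φ at each world:
  u (successors {w, x, y}): φ is false.
  v (successors {u, w}): φ is false.
  w (successors {w}): φ is false.
  x (successors {v, y}): φ is false.
  y (successors {u, w, y}): φ is false.
Detail at u (counterexample):
  At u: \Box (\neg s \land p) requires \neg s \land p at every successor {w, x, y}.
    \neg s \land p fails at w, so \Box (\neg s \land p) is false at u.

No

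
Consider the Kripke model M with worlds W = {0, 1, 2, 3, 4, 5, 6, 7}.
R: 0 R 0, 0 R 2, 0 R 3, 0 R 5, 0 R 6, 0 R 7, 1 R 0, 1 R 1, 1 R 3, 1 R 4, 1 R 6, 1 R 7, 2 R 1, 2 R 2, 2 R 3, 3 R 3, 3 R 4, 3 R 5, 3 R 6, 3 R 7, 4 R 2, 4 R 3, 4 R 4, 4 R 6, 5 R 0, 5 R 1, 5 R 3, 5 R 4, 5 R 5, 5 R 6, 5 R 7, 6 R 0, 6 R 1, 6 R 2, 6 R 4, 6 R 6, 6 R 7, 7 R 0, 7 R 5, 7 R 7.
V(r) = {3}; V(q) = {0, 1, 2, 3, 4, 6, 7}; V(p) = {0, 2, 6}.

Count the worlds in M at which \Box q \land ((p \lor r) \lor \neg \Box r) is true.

Let φ = \Box q \land ((p \lor r) \lor \neg \Box r). Evaluate φ at each world:
  0 (successors {0, 2, 3, 5, 6, 7}): φ is false.
  1 (successors {0, 1, 3, 4, 6, 7}): φ is true.
  2 (successors {1, 2, 3}): φ is true.
  3 (successors {3, 4, 5, 6, 7}): φ is false.
  4 (successors {2, 3, 4, 6}): φ is true.
  5 (successors {0, 1, 3, 4, 5, 6, 7}): φ is false.
  6 (successors {0, 1, 2, 4, 6, 7}): φ is true.
  7 (successors {0, 5, 7}): φ is false.
For instance, at 0:
  At 0: \Box q is false, (p \lor r) \lor \neg \Box r is true, so \Box q \land ((p \lor r) \lor \neg \Box r) is false.
    At 0: \Box q requires q at every successor {0, 2, 3, 5, 6, 7}.
      q fails at 5, so \Box q is false at 0.
    At 0: p \lor r is true, \neg \Box r is true, so (p \lor r) \lor \neg \Box r is true.
      At 0: \Box r is false, so \neg \Box r is true.
Satisfying worlds: {1, 2, 4, 6}

4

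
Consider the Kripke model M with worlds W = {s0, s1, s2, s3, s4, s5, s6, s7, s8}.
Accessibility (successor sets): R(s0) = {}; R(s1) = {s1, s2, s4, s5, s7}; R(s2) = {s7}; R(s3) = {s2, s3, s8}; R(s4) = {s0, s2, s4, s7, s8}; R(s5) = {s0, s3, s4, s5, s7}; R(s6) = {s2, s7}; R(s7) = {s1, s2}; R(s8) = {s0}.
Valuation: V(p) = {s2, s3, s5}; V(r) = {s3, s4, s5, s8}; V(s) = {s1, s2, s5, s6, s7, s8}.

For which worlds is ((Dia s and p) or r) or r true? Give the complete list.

Let φ = ((Dia s and p) or r) or r. Evaluate φ at each world:
  s0 (successors ∅): φ is false.
  s1 (successors {s1, s2, s4, s5, s7}): φ is false.
  s2 (successors {s7}): φ is true.
  s3 (successors {s2, s3, s8}): φ is true.
  s4 (successors {s0, s2, s4, s7, s8}): φ is true.
  s5 (successors {s0, s3, s4, s5, s7}): φ is true.
  s6 (successors {s2, s7}): φ is false.
  s7 (successors {s1, s2}): φ is false.
  s8 (successors {s0}): φ is true.
For instance, at s4:
  At s4: (Dia s and p) or r is true, r is true, so ((Dia s and p) or r) or r is true.
    At s4: Dia s and p is false, r is true, so (Dia s and p) or r is true.
      At s4: Dia s is true, p is false, so Dia s and p is false.
Satisfying worlds: {s2, s3, s4, s5, s8}

s2, s3, s4, s5, s8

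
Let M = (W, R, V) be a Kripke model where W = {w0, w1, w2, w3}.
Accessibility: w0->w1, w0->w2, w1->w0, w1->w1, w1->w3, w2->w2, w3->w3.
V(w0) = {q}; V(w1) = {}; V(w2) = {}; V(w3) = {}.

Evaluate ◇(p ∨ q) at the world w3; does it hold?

Recall that ◇ψ holds at a world iff ψ holds at some accessible world.
At w3: ◇(p ∨ q) requires p ∨ q at some successor in {w3}.
  At w3: p ∨ q is false.
So ◇(p ∨ q) is false at w3.

No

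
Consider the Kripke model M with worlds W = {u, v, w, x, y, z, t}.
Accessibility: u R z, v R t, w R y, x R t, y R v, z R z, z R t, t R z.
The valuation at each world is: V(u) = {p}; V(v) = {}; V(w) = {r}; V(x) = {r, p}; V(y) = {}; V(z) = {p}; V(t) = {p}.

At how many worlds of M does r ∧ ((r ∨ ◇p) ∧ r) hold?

2

Let φ = r ∧ ((r ∨ ◇p) ∧ r). Evaluate φ at each world:
  u (successors {z}): φ is false.
  v (successors {t}): φ is false.
  w (successors {y}): φ is true.
  x (successors {t}): φ is true.
  y (successors {v}): φ is false.
  z (successors {z, t}): φ is false.
  t (successors {z}): φ is false.
For instance, at y:
  At y: r is false, (r ∨ ◇p) ∧ r is false, so r ∧ ((r ∨ ◇p) ∧ r) is false.
    At y: r ∨ ◇p is false, r is false, so (r ∨ ◇p) ∧ r is false.
      At y: r is false, ◇p is false, so r ∨ ◇p is false.
Satisfying worlds: {w, x}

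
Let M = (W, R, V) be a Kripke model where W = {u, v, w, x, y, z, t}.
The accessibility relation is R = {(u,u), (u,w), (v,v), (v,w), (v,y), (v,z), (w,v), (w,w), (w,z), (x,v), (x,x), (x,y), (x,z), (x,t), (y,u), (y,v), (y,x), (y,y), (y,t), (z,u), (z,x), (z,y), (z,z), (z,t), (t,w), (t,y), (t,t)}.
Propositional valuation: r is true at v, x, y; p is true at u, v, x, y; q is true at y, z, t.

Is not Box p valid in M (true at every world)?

Yes

Let φ = not Box p. Evaluate φ at each world:
  u (successors {u, w}): φ is true.
  v (successors {v, w, y, z}): φ is true.
  w (successors {v, w, z}): φ is true.
  x (successors {v, x, y, z, t}): φ is true.
  y (successors {u, v, x, y, t}): φ is true.
  z (successors {u, x, y, z, t}): φ is true.
  t (successors {w, y, t}): φ is true.
For instance, at t:
  At t: Box p is false, so not Box p is true.
    At t: Box p requires p at every successor {w, y, t}.
      p fails at w, so Box p is false at t.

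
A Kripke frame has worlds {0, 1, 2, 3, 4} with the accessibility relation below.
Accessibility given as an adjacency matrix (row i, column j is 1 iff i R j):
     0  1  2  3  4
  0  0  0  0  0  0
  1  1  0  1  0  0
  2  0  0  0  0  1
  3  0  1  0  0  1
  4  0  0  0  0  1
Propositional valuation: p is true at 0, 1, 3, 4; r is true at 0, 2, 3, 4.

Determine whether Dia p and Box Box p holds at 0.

No

At 0: Dia p is false, Box Box p is true, so Dia p and Box Box p is false.
  At 0: no accessible worlds, so Dia p is false.
  At 0: no accessible worlds, so Box Box p holds vacuously.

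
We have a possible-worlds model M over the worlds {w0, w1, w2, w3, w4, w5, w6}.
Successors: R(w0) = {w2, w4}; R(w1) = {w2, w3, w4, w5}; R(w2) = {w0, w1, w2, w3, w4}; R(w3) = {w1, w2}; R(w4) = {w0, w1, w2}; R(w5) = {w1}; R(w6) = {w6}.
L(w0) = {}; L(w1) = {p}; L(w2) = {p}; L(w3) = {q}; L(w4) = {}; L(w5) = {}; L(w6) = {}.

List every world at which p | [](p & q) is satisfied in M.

w1, w2

Recall that []ψ holds at a world iff ψ holds at every accessible world, and <>ψ holds iff ψ holds at some accessible world.
Let φ = p | [](p & q). Evaluate φ at each world:
  w0 (successors {w2, w4}): φ is false.
  w1 (successors {w2, w3, w4, w5}): φ is true.
  w2 (successors {w0, w1, w2, w3, w4}): φ is true.
  w3 (successors {w1, w2}): φ is false.
  w4 (successors {w0, w1, w2}): φ is false.
  w5 (successors {w1}): φ is false.
  w6 (successors {w6}): φ is false.
For instance, at w6:
  At w6: p is false, [](p & q) is false, so p | [](p & q) is false.
    At w6: [](p & q) requires p & q at every successor {w6}.
      p & q fails at w6, so [](p & q) is false at w6.
Satisfying worlds: {w1, w2}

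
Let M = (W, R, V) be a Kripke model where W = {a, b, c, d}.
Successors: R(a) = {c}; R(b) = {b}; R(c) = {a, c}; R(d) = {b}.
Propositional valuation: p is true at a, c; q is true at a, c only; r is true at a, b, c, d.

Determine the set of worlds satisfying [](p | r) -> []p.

a, c

Let φ = [](p | r) -> []p. Evaluate φ at each world:
  a (successors {c}): φ is true.
  b (successors {b}): φ is false.
  c (successors {a, c}): φ is true.
  d (successors {b}): φ is false.
For instance, at a:
  At a: [](p | r) is true, []p is true, so [](p | r) -> []p is true.
    At a: [](p | r) requires p | r at every successor {c}.
      At c: p | r is true.
    So [](p | r) is true at a.
    At a: []p requires p at every successor {c}.
      At c: p is true.
    So []p is true at a.
Satisfying worlds: {a, c}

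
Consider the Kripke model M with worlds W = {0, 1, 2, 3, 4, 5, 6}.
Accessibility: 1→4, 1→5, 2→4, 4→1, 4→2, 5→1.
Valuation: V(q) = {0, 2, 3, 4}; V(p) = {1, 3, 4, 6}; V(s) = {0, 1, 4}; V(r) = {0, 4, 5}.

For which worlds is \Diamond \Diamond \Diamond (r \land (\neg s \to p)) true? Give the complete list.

Let φ = \Diamond \Diamond \Diamond (r \land (\neg s \to p)). Evaluate φ at each world:
  0 (successors ∅): φ is false.
  1 (successors {4, 5}): φ is true.
  2 (successors {4}): φ is true.
  3 (successors ∅): φ is false.
  4 (successors {1, 2}): φ is false.
  5 (successors {1}): φ is false.
  6 (successors ∅): φ is false.
For instance, at 1:
  At 1: \Diamond \Diamond \Diamond (r \land (\neg s \to p)) requires \Diamond \Diamond (r \land (\neg s \to p)) at some successor in {4, 5}.
    \Diamond \Diamond (r \land (\neg s \to p)) holds at 4, so \Diamond \Diamond \Diamond (r \land (\neg s \to p)) is true at 1.
      At 4: \Diamond \Diamond (r \land (\neg s \to p)) requires \Diamond (r \land (\neg s \to p)) at some successor in {1, 2}.
        \Diamond (r \land (\neg s \to p)) holds at 1, so \Diamond \Diamond (r \land (\neg s \to p)) is true at 4.
Satisfying worlds: {1, 2}

1, 2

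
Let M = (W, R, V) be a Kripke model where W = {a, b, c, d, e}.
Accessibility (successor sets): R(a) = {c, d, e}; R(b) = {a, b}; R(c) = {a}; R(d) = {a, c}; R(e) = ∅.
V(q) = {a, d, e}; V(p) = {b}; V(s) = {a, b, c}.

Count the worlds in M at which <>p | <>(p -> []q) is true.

Let φ = <>p | <>(p -> []q). Evaluate φ at each world:
  a (successors {c, d, e}): φ is true.
  b (successors {a, b}): φ is true.
  c (successors {a}): φ is true.
  d (successors {a, c}): φ is true.
  e (successors ∅): φ is false.
For instance, at d:
  At d: <>p is false, <>(p -> []q) is true, so <>p | <>(p -> []q) is true.
    At d: <>p requires p at some successor in {a, c}.
      At a: p is false.
      At c: p is false.
    So <>p is false at d.
    At d: <>(p -> []q) requires p -> []q at some successor in {a, c}.
      p -> []q holds at a, so <>(p -> []q) is true at d.
Satisfying worlds: {a, b, c, d}

4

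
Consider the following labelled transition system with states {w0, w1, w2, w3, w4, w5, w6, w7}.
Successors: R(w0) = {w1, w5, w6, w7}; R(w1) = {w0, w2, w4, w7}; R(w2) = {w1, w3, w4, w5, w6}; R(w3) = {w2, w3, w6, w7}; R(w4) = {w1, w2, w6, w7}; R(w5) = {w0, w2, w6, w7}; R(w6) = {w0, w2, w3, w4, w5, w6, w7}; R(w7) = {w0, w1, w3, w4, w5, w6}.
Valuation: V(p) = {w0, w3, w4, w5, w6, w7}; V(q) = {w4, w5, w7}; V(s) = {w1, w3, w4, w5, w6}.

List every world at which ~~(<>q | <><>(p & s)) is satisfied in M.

Let φ = ~~(<>q | <><>(p & s)). Evaluate φ at each world:
  w0 (successors {w1, w5, w6, w7}): φ is true.
  w1 (successors {w0, w2, w4, w7}): φ is true.
  w2 (successors {w1, w3, w4, w5, w6}): φ is true.
  w3 (successors {w2, w3, w6, w7}): φ is true.
  w4 (successors {w1, w2, w6, w7}): φ is true.
  w5 (successors {w0, w2, w6, w7}): φ is true.
  w6 (successors {w0, w2, w3, w4, w5, w6, w7}): φ is true.
  w7 (successors {w0, w1, w3, w4, w5, w6}): φ is true.
For instance, at w3:
  At w3: ~(<>q | <><>(p & s)) is false, so ~~(<>q | <><>(p & s)) is true.
    At w3: <>q | <><>(p & s) is true, so ~(<>q | <><>(p & s)) is false.
      At w3: <>q is true, <><>(p & s) is true, so <>q | <><>(p & s) is true.
Satisfying worlds: {w0, w1, w2, w3, w4, w5, w6, w7}

w0, w1, w2, w3, w4, w5, w6, w7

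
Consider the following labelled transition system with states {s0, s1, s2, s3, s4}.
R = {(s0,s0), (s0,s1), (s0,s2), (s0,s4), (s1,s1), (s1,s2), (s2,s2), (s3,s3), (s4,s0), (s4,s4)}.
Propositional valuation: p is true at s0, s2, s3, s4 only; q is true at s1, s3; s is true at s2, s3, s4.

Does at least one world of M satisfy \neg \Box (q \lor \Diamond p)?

Recall that \Box ψ holds at a world iff ψ holds at every accessible world, and \Diamond ψ holds iff ψ holds at some accessible world.
Let φ = \neg \Box (q \lor \Diamond p). Evaluate φ at each world:
  s0 (successors {s0, s1, s2, s4}): φ is false.
  s1 (successors {s1, s2}): φ is false.
  s2 (successors {s2}): φ is false.
  s3 (successors {s3}): φ is false.
  s4 (successors {s0, s4}): φ is false.
For instance, at s3:
  At s3: \Box (q \lor \Diamond p) is true, so \neg \Box (q \lor \Diamond p) is false.
    At s3: \Box (q \lor \Diamond p) requires q \lor \Diamond p at every successor {s3}.
      At s3: q \lor \Diamond p is true.
    So \Box (q \lor \Diamond p) is true at s3.

No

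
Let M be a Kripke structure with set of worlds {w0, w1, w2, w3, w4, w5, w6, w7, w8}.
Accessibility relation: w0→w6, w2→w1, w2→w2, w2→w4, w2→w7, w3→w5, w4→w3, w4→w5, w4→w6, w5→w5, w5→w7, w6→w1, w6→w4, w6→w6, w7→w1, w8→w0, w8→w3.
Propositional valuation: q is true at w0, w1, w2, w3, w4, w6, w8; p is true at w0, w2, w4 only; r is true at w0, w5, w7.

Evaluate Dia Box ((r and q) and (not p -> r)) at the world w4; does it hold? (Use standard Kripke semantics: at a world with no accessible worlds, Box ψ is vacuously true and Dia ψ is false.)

Recall that Box ψ holds at a world iff ψ holds at every accessible world, and Dia ψ holds iff ψ holds at some accessible world.
At w4: Dia Box ((r and q) and (not p -> r)) requires Box ((r and q) and (not p -> r)) at some successor in {w3, w5, w6}.
  At w3: Box ((r and q) and (not p -> r)) is false.
  At w5: Box ((r and q) and (not p -> r)) is false.
  At w6: Box ((r and q) and (not p -> r)) is false.
So Dia Box ((r and q) and (not p -> r)) is false at w4.

No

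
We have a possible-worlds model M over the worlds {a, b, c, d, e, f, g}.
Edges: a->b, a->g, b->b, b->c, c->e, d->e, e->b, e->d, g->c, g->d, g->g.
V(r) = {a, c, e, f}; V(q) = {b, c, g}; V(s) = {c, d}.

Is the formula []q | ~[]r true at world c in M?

At c: []q is false, ~[]r is false, so []q | ~[]r is false.
  At c: []q requires q at every successor {e}.
    q fails at e, so []q is false at c.
  At c: []r is true, so ~[]r is false.
    At c: []r requires r at every successor {e}.
      At e: r is true.
    So []r is true at c.

No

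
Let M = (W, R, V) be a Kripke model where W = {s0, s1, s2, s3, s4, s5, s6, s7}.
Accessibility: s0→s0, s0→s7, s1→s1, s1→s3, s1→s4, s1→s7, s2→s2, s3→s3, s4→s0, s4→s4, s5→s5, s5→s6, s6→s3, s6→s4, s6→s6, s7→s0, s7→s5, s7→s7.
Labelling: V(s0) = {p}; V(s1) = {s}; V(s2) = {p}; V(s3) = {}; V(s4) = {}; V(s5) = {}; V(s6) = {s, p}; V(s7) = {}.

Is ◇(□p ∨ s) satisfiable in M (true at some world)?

Yes

Recall that □ψ holds at a world iff ψ holds at every accessible world, and ◇ψ holds iff ψ holds at some accessible world.
Let φ = ◇(□p ∨ s). Evaluate φ at each world:
  s0 (successors {s0, s7}): φ is false.
  s1 (successors {s1, s3, s4, s7}): φ is true.
  s2 (successors {s2}): φ is true.
  s3 (successors {s3}): φ is false.
  s4 (successors {s0, s4}): φ is false.
  s5 (successors {s5, s6}): φ is true.
  s6 (successors {s3, s4, s6}): φ is true.
  s7 (successors {s0, s5, s7}): φ is false.
Detail at s1 (witness):
  At s1: ◇(□p ∨ s) requires □p ∨ s at some successor in {s1, s3, s4, s7}.
    □p ∨ s holds at s1, so ◇(□p ∨ s) is true at s1.
      At s1: □p is false, s is true, so □p ∨ s is true.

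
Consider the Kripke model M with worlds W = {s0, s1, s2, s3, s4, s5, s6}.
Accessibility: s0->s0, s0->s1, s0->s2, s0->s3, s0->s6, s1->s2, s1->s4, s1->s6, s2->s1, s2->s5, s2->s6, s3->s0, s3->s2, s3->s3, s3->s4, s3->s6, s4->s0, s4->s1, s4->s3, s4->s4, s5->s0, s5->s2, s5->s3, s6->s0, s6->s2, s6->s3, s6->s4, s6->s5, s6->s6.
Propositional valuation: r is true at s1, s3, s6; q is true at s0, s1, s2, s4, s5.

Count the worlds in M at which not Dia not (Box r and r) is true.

0

Let φ = not Dia not (Box r and r). Evaluate φ at each world:
  s0 (successors {s0, s1, s2, s3, s6}): φ is false.
  s1 (successors {s2, s4, s6}): φ is false.
  s2 (successors {s1, s5, s6}): φ is false.
  s3 (successors {s0, s2, s3, s4, s6}): φ is false.
  s4 (successors {s0, s1, s3, s4}): φ is false.
  s5 (successors {s0, s2, s3}): φ is false.
  s6 (successors {s0, s2, s3, s4, s5, s6}): φ is false.
For instance, at s3:
  At s3: Dia not (Box r and r) is true, so not Dia not (Box r and r) is false.
    At s3: Dia not (Box r and r) requires not (Box r and r) at some successor in {s0, s2, s3, s4, s6}.
      not (Box r and r) holds at s0, so Dia not (Box r and r) is true at s3.
Satisfying worlds: none.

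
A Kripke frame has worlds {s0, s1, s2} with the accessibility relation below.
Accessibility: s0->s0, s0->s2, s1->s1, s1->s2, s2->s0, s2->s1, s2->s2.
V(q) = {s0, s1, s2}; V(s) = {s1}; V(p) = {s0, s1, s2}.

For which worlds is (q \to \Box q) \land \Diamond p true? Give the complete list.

Let φ = (q \to \Box q) \land \Diamond p. Evaluate φ at each world:
  s0 (successors {s0, s2}): φ is true.
  s1 (successors {s1, s2}): φ is true.
  s2 (successors {s0, s1, s2}): φ is true.
For instance, at s2:
  At s2: q \to \Box q is true, \Diamond p is true, so (q \to \Box q) \land \Diamond p is true.
    At s2: q is true, \Box q is true, so q \to \Box q is true.
      At s2: \Box q requires q at every successor {s0, s1, s2}.
        At s0: q is true.
        At s1: q is true.
        At s2: q is true.
      So \Box q is true at s2.
    At s2: \Diamond p requires p at some successor in {s0, s1, s2}.
      p holds at s0, so \Diamond p is true at s2.
Satisfying worlds: {s0, s1, s2}

s0, s1, s2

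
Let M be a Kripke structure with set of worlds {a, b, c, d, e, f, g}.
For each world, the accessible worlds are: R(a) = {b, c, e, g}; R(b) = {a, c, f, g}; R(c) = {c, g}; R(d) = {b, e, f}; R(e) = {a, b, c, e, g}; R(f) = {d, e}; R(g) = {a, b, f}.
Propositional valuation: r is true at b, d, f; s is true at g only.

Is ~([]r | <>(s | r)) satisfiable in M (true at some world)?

Recall that []ψ holds at a world iff ψ holds at every accessible world, and <>ψ holds iff ψ holds at some accessible world.
Let φ = ~([]r | <>(s | r)). Evaluate φ at each world:
  a (successors {b, c, e, g}): φ is false.
  b (successors {a, c, f, g}): φ is false.
  c (successors {c, g}): φ is false.
  d (successors {b, e, f}): φ is false.
  e (successors {a, b, c, e, g}): φ is false.
  f (successors {d, e}): φ is false.
  g (successors {a, b, f}): φ is false.
For instance, at d:
  At d: []r | <>(s | r) is true, so ~([]r | <>(s | r)) is false.
    At d: []r is false, <>(s | r) is true, so []r | <>(s | r) is true.
      At d: []r requires r at every successor {b, e, f}.
        r fails at e, so []r is false at d.
      At d: <>(s | r) requires s | r at some successor in {b, e, f}.
        s | r holds at b, so <>(s | r) is true at d.

No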